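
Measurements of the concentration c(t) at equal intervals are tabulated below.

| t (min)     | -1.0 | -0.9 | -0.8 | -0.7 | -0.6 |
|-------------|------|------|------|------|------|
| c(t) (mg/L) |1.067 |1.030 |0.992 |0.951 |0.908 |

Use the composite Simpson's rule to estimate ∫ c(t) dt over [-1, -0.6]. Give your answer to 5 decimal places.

h = 0.1, n = 4.
(h/3)·[y₀ + 4y₁ + 2y₂ + 4y₃ + y₄] = 0.033333·(11.883) = 0.39610.

0.39610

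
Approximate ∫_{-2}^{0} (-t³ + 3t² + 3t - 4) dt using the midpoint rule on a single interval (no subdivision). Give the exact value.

-6

M = (b−a)·f(-1) = 2·(-3) = -6.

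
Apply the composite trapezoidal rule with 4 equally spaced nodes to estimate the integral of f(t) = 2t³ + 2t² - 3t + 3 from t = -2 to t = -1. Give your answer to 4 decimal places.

h = (-1 − (-2))/3 = 0.333333.
Nodes t₀,…,t₃ = -2, -1.666667, -1.333333, -1.
f(t) = 2t³ + 2t² - 3t + 3: f₀=1, f₁=4.296296, f₂=5.814815, f₃=6.
(h/2)·[f₀ + 2f₁ + 2f₂ + f₃] = 0.166667·(27.222222) = 4.5370.

4.5370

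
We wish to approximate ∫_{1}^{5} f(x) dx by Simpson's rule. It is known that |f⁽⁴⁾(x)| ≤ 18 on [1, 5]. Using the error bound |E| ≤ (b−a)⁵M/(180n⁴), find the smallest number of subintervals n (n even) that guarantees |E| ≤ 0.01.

Need 18432/(180n⁴) ≤ 0.01.
n⁴ ≥ 18432/(180·0.01) = 10240 ⇒ n ≥ 10.0595, so the smallest even n is 12. (n must be even for Simpson's rule.)

12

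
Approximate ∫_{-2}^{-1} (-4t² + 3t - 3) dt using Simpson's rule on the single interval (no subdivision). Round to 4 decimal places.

S = (b−a)/6 · [f(-2) + 4f(-1.5) + f(-1)] = 0.166667·[(-25) + 4·(-16.5) + (-10)] = -16.8333.

-16.8333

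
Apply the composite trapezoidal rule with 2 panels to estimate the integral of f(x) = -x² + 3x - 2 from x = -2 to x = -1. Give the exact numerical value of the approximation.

-8.875

h = (-1 − (-2))/2 = 0.5.
Nodes x₀,…,x₂ = -2, -1.5, -1.
f(x) = -x² + 3x - 2: f₀=-12, f₁=-8.75, f₂=-6.
(h/2)·[f₀ + 2f₁ + f₂] = 0.25·(-35.5) = -8.875.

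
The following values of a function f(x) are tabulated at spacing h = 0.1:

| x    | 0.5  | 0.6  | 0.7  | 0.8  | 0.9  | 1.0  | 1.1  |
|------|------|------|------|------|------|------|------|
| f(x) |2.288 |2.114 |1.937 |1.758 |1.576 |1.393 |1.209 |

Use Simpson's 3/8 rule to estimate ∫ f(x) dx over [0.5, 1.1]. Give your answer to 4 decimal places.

1.0527

h = 0.1, n = 6.
(3h/8)·[y₀ + 3y₁ + 3y₂ + 2y₃ + 3y₄ + 3y₅ + y₆] = 0.0375·(28.073) = 1.0527.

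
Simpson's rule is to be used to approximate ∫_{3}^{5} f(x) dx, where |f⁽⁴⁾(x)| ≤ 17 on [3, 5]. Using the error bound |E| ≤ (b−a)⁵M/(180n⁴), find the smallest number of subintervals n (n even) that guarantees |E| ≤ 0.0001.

14

Need 544/(180n⁴) ≤ 0.0001.
n⁴ ≥ 544/(180·0.0001) = 30222.2 ⇒ n ≥ 13.1850, so the smallest even n is 14. (n must be even for Simpson's rule.)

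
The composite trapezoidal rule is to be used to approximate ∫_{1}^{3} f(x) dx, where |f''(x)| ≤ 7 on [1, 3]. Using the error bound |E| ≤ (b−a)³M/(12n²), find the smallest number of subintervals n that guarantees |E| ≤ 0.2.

Need 56/(12n²) ≤ 0.2.
n² ≥ 56/(12·0.2) = 23.3333 ⇒ n ≥ 4.8305, so the smallest n is 5.

5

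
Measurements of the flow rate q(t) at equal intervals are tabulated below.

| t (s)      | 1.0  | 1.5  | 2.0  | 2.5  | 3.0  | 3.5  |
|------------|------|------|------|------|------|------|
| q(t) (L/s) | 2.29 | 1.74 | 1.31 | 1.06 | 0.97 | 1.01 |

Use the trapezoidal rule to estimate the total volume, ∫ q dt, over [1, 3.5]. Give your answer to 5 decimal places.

3.36500

h = 0.5, n = 5.
(h/2)·[y₀ + 2y₁ + 2y₂ + 2y₃ + 2y₄ + y₅] = 0.25·(13.46) = 3.36500.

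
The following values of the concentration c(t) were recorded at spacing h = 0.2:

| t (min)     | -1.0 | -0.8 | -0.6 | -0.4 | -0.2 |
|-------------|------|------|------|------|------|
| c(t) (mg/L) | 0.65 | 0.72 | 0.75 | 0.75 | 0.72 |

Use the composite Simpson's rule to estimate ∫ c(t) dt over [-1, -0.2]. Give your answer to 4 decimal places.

h = 0.2, n = 4.
(h/3)·[y₀ + 4y₁ + 2y₂ + 4y₃ + y₄] = 0.066667·(8.75) = 0.5833.

0.5833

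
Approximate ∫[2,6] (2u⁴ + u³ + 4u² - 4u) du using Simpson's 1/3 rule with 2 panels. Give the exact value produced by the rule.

h = (6 − 2)/2 = 2.
Nodes u₀,…,u₂ = 2, 4, 6.
f(u) = 2u⁴ + u³ + 4u² - 4u: f₀=48, f₁=624, f₂=2928.
(h/3)·[f₀ + 4f₁ + f₂] = 0.666667·(5472) = 3648.

3648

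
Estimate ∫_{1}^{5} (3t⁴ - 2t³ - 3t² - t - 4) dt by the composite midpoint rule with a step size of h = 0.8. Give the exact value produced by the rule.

h = (5 − 1)/5 = 0.8.
Midpoints m₁,…,m₅ = 1.4, 2.2, 3, 3.8, 4.6.
f(m₁)=-5.2432, f(m₂)=28.2608, f(m₃)=155, f(m₄)=464.6768, f(m₅)=1076.4848.
h·[f(m₁) + f(m₂) + f(m₃) + f(m₄) + f(m₅)] = 0.8·(1719.1792) = 1375.34336.

1375.34336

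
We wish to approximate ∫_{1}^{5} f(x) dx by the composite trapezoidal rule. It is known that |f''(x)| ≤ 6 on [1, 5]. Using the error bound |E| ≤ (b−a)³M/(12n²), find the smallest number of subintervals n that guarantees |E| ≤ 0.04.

29

Need 384/(12n²) ≤ 0.04.
n² ≥ 384/(12·0.04) = 800 ⇒ n ≥ 28.2843, so the smallest n is 29.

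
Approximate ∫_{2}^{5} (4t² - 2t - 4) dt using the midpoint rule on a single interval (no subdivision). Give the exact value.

M = (b−a)·f(3.5) = 3·(38) = 114.

114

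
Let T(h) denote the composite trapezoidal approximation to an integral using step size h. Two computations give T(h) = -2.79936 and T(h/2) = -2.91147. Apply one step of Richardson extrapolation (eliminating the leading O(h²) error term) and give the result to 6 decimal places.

-2.948840

R = (4·T(h/2) − T(h)) / 3 = (4·(-2.91147) − (-2.79936))/3 = (-8.84652)/3 = -2.948840.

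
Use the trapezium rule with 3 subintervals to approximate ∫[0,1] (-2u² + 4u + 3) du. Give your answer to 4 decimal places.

h = (1 − 0)/3 = 0.333333.
Nodes u₀,…,u₃ = 0, 0.333333, 0.666667, 1.
f(u) = -2u² + 4u + 3: f₀=3, f₁=4.111111, f₂=4.777778, f₃=5.
(h/2)·[f₀ + 2f₁ + 2f₂ + f₃] = 0.166667·(25.777778) = 4.2963.

4.2963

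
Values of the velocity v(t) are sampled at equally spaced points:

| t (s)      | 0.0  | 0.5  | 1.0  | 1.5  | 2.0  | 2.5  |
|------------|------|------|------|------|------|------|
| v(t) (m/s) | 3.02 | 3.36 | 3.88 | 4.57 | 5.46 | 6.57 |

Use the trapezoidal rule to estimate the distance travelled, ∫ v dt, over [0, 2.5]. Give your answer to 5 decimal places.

11.03250

h = 0.5, n = 5.
(h/2)·[y₀ + 2y₁ + 2y₂ + 2y₃ + 2y₄ + y₅] = 0.25·(44.13) = 11.03250.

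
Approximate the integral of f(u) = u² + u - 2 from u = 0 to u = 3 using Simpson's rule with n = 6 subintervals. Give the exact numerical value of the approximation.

h = (3 − 0)/6 = 0.5.
Nodes u₀,…,u₆ = 0, 0.5, 1, 1.5, 2, 2.5, 3.
f(u) = u² + u - 2: f₀=-2, f₁=-1.25, f₂=0, f₃=1.75, f₄=4, f₅=6.75, f₆=10.
(h/3)·[f₀ + 4f₁ + 2f₂ + 4f₃ + 2f₄ + 4f₅ + f₆] = 0.166667·(45) = 7.5.

7.5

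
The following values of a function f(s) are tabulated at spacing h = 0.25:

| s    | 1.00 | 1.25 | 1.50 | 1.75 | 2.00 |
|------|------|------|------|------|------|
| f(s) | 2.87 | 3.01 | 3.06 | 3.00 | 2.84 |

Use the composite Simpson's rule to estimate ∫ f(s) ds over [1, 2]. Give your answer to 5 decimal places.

2.98917

h = 0.25, n = 4.
(h/3)·[y₀ + 4y₁ + 2y₂ + 4y₃ + y₄] = 0.083333·(35.87) = 2.98917.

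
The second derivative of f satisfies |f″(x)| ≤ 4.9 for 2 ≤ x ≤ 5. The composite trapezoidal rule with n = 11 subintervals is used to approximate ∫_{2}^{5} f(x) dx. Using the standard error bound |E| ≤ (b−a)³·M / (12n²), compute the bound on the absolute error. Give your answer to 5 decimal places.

0.09112

|E| ≤ (3)³·4.9 / (12·11²) = 132.3/1452 = 0.09112.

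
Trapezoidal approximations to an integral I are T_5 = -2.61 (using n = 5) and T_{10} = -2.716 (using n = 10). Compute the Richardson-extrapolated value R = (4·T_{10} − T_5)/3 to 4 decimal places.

R = (4·T_{10} − T_5) / 3 = (4·(-2.716) − (-2.61))/3 = (-8.254)/3 = -2.7513.

-2.7513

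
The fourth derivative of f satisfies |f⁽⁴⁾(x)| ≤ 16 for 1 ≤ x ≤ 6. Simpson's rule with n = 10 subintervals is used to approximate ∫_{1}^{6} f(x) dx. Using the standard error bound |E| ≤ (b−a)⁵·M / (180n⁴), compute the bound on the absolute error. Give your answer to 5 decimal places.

0.02778

|E| ≤ (5)⁵·16 / (180·10⁴) = 50000/1800000 = 0.02778.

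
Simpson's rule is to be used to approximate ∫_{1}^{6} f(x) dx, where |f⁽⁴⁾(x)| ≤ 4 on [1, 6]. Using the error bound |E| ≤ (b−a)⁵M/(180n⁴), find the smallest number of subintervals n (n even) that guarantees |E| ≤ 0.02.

Need 12500/(180n⁴) ≤ 0.02.
n⁴ ≥ 12500/(180·0.02) = 3472.22 ⇒ n ≥ 7.6763, so the smallest even n is 8. (n must be even for Simpson's rule.)

8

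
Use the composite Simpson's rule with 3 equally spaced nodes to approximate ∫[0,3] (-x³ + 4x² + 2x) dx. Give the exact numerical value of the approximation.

h = (3 − 0)/2 = 1.5.
Nodes x₀,…,x₂ = 0, 1.5, 3.
f(x) = -x³ + 4x² + 2x: f₀=0, f₁=8.625, f₂=15.
(h/3)·[f₀ + 4f₁ + f₂] = 0.5·(49.5) = 24.75.

24.75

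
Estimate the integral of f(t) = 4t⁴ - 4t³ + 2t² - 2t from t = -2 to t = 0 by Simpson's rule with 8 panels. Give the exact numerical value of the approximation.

50.9375

h = (0 − (-2))/8 = 0.25.
Nodes t₀,…,t₈ = -2, -1.75, -1.5, -1.25, -1, -0.75, -0.5, -0.25, 0.
f(t) = 4t⁴ - 4t³ + 2t² - 2t: f₀=108, f₁=68.578125, f₂=41.25, f₃=23.203125, f₄=12, f₅=5.578125, f₆=2.25, f₇=0.703125, f₈=0.
(h/3)·[f₀ + 4f₁ + 2f₂ + 4f₃ + 2f₄ + 4f₅ + 2f₆ + 4f₇ + f₈] = 0.083333·(611.25) = 50.9375.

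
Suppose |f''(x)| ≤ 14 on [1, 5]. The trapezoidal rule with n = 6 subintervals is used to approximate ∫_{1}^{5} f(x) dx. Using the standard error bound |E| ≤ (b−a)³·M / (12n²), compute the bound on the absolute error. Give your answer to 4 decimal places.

2.0741

|E| ≤ (4)³·14 / (12·6²) = 896/432 = 2.0741.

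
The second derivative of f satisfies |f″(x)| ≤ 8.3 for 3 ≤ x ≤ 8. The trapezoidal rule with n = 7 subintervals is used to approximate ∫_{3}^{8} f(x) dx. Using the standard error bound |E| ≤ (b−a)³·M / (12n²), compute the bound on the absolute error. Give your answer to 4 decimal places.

1.7645

|E| ≤ (5)³·8.3 / (12·7²) = 1037.5/588 = 1.7645.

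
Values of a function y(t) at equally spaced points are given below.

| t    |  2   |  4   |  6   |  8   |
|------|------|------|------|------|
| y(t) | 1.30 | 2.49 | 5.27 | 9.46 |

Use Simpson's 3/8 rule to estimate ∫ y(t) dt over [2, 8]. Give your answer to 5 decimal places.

h = 2, n = 3.
(3h/8)·[y₀ + 3y₁ + 3y₂ + y₃] = 0.75·(34.04) = 25.53000.

25.53000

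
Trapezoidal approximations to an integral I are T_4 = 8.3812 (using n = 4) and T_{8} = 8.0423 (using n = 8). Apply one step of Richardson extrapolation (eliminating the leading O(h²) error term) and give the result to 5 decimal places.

7.92933

R = (4·T_{8} − T_4) / 3 = (4·8.0423 − 8.3812)/3 = (23.7880)/3 = 7.92933.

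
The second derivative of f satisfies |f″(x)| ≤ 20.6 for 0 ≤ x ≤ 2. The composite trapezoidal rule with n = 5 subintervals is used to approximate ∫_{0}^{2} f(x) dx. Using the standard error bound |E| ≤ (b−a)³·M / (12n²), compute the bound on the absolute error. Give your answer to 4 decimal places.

0.5493

|E| ≤ (2)³·20.6 / (12·5²) = 164.8/300 = 0.5493.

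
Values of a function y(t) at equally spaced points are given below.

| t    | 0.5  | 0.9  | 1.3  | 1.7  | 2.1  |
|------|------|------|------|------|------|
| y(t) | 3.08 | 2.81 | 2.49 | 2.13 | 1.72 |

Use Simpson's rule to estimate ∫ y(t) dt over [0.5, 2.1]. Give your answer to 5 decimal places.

3.93867

h = 0.4, n = 4.
(h/3)·[y₀ + 4y₁ + 2y₂ + 4y₃ + y₄] = 0.133333·(29.54) = 3.93867.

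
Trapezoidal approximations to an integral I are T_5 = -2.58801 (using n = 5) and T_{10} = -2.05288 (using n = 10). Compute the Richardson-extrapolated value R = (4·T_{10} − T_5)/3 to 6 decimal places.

R = (4·T_{10} − T_5) / 3 = (4·(-2.05288) − (-2.58801))/3 = (-5.62351)/3 = -1.874503.

-1.874503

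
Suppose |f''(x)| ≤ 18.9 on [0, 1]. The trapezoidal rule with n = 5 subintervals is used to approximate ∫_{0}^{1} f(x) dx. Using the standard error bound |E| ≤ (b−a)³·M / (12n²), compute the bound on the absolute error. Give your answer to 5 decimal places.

|E| ≤ (1)³·18.9 / (12·5²) = 18.9/300 = 0.06300.

0.06300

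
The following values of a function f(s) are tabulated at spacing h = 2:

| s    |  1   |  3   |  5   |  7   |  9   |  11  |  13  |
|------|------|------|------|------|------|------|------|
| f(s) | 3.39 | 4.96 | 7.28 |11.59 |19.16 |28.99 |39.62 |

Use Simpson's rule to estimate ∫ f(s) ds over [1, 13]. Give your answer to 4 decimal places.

185.3667

h = 2, n = 6.
(h/3)·[y₀ + 4y₁ + 2y₂ + 4y₃ + 2y₄ + 4y₅ + y₆] = 0.666667·(278.05) = 185.3667.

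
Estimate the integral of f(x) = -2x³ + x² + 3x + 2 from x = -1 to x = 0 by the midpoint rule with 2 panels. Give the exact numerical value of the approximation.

h = (0 − (-1))/2 = 0.5.
Midpoints m₁,…,m₂ = -0.75, -0.25.
f(m₁)=1.15625, f(m₂)=1.34375.
h·[f(m₁) + f(m₂)] = 0.5·(2.5) = 1.25.

1.25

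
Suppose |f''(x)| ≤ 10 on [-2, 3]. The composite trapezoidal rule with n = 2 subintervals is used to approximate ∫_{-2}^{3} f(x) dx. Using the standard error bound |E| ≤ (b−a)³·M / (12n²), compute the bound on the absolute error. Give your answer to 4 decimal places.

26.0417

|E| ≤ (5)³·10 / (12·2²) = 1250/48 = 26.0417.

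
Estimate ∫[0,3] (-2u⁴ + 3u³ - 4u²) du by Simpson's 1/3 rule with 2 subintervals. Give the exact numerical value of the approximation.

h = (3 − 0)/2 = 1.5.
Nodes u₀,…,u₂ = 0, 1.5, 3.
f(u) = -2u⁴ + 3u³ - 4u²: f₀=0, f₁=-9, f₂=-117.
(h/3)·[f₀ + 4f₁ + f₂] = 0.5·(-153) = -76.5.

-76.5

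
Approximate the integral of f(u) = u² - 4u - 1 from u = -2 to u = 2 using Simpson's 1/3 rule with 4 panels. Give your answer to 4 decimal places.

1.3333

h = (2 − (-2))/4 = 1.
Nodes u₀,…,u₄ = -2, -1, 0, 1, 2.
f(u) = u² - 4u - 1: f₀=11, f₁=4, f₂=-1, f₃=-4, f₄=-5.
(h/3)·[f₀ + 4f₁ + 2f₂ + 4f₃ + f₄] = 0.333333·(4) = 1.3333.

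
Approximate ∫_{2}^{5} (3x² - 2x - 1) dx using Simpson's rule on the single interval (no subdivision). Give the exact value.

93

S = (b−a)/6 · [f(2) + 4f(3.5) + f(5)] = 0.5·[7 + 4·28.75 + 64] = 93.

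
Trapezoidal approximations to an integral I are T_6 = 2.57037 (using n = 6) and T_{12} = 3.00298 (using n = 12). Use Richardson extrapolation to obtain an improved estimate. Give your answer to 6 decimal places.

3.147183

R = (4·T_{12} − T_6) / 3 = (4·3.00298 − 2.57037)/3 = (9.44155)/3 = 3.147183.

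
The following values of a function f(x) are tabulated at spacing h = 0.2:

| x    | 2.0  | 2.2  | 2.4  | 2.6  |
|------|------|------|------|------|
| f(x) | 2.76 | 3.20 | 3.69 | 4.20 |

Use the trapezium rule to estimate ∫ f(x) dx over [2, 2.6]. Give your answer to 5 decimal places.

h = 0.2, n = 3.
(h/2)·[y₀ + 2y₁ + 2y₂ + y₃] = 0.1·(20.74) = 2.07400.

2.07400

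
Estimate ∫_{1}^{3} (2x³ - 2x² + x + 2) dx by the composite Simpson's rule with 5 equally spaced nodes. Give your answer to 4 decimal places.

h = (3 − 1)/4 = 0.5.
Nodes x₀,…,x₄ = 1, 1.5, 2, 2.5, 3.
f(x) = 2x³ - 2x² + x + 2: f₀=3, f₁=5.75, f₂=12, f₃=23.25, f₄=41.
(h/3)·[f₀ + 4f₁ + 2f₂ + 4f₃ + f₄] = 0.166667·(184) = 30.6667.

30.6667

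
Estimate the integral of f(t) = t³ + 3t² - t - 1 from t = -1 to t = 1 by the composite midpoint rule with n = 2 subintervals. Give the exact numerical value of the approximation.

-0.5

h = (1 − (-1))/2 = 1.
Midpoints m₁,…,m₂ = -0.5, 0.5.
f(m₁)=0.125, f(m₂)=-0.625.
h·[f(m₁) + f(m₂)] = 1·(-0.5) = -0.5.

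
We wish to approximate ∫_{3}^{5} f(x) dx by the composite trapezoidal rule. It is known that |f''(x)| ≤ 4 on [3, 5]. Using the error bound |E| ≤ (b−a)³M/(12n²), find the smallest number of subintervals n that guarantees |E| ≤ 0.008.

Need 32/(12n²) ≤ 0.008.
n² ≥ 32/(12·0.008) = 333.333 ⇒ n ≥ 18.2574, so the smallest n is 19.

19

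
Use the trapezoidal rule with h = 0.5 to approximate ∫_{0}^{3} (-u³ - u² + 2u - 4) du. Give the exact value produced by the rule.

-32.9375

h = (3 − 0)/6 = 0.5.
Nodes u₀,…,u₆ = 0, 0.5, 1, 1.5, 2, 2.5, 3.
f(u) = -u³ - u² + 2u - 4: f₀=-4, f₁=-3.375, f₂=-4, f₃=-6.625, f₄=-12, f₅=-20.875, f₆=-34.
(h/2)·[f₀ + 2f₁ + 2f₂ + 2f₃ + 2f₄ + 2f₅ + f₆] = 0.25·(-131.75) = -32.9375.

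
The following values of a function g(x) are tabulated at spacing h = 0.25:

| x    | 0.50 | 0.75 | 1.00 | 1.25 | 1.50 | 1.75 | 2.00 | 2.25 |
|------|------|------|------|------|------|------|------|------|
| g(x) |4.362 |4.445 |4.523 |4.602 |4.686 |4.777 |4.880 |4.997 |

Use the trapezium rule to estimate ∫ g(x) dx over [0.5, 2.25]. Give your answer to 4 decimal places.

8.1481

h = 0.25, n = 7.
(h/2)·[y₀ + 2y₁ + 2y₂ + 2y₃ + 2y₄ + 2y₅ + 2y₆ + y₇] = 0.125·(65.185) = 8.1481.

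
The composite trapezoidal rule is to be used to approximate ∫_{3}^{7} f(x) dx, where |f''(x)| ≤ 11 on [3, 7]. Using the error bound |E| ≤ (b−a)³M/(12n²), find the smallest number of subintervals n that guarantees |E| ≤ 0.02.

Need 704/(12n²) ≤ 0.02.
n² ≥ 704/(12·0.02) = 2933.33 ⇒ n ≥ 54.1603, so the smallest n is 55.

55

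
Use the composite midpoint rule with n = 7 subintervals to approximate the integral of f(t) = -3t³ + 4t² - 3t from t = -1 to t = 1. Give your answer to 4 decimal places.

h = (1 − (-1))/7 = 0.285714.
Midpoints m₁,…,m₇ = -0.857143, -0.571429, -0.285714, 0, 0.285714, 0.571429, 0.857143.
f(m₁)=7.399417, f(m₂)=3.580175, f(m₃)=1.253644, f(m₄)=0, f(m₅)=-0.600583, f(m₆)=-0.967930, f(m₇)=-1.521866.
h·[f(m₁) + f(m₂) + f(m₃) + f(m₄) + f(m₅) + f(m₆) + f(m₇)] = 0.285714·(9.142857) = 2.6122.

2.6122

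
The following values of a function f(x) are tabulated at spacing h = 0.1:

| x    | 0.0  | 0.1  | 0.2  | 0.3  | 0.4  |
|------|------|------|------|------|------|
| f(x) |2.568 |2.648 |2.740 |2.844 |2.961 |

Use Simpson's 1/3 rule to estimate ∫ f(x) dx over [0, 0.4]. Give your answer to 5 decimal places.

h = 0.1, n = 4.
(h/3)·[y₀ + 4y₁ + 2y₂ + 4y₃ + y₄] = 0.033333·(32.977) = 1.09923.

1.09923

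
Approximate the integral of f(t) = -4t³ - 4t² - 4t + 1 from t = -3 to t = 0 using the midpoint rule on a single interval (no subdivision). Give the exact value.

34.5

M = (b−a)·f(-1.5) = 3·(11.5) = 34.5.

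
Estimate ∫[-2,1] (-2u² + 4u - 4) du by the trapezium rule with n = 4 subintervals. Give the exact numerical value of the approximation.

h = (1 − (-2))/4 = 0.75.
Nodes u₀,…,u₄ = -2, -1.25, -0.5, 0.25, 1.
f(u) = -2u² + 4u - 4: f₀=-20, f₁=-12.125, f₂=-6.5, f₃=-3.125, f₄=-2.
(h/2)·[f₀ + 2f₁ + 2f₂ + 2f₃ + f₄] = 0.375·(-65.5) = -24.5625.

-24.5625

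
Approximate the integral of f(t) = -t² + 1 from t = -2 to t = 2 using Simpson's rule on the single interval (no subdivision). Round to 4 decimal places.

S = (b−a)/6 · [f(-2) + 4f(0) + f(2)] = 0.666667·[(-3) + 4·1 + (-3)] = -1.3333.

-1.3333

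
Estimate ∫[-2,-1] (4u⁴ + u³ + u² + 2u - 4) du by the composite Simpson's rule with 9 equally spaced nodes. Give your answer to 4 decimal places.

16.3835

h = (-1 − (-2))/8 = 0.125.
Nodes u₀,…,u₈ = -2, -1.875, -1.75, -1.625, -1.5, -1.375, -1.25, -1.125, -1.
f(u) = 4u⁴ + u³ + u² + 2u - 4: f₀=52, f₁=38.6123046875, f₂=27.71875, f₃=18.9912109375, f₄=12.125, f₅=6.8388671875, f₆=2.875, f₇=-0.0009765625, f₈=-2.
(h/3)·[f₀ + 4f₁ + 2f₂ + 4f₃ + 2f₄ + 4f₅ + 2f₆ + 4f₇ + f₈] = 0.041667·(393.203125) = 16.3835.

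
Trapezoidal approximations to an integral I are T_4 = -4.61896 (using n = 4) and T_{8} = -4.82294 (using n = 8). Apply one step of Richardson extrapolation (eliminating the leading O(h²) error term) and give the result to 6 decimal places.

-4.890933

R = (4·T_{8} − T_4) / 3 = (4·(-4.82294) − (-4.61896))/3 = (-14.67280)/3 = -4.890933.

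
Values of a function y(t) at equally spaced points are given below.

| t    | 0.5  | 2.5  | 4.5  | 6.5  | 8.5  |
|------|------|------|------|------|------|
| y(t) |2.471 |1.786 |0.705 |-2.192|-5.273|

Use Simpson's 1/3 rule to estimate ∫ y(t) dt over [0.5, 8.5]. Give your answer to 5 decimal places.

h = 2, n = 4.
(h/3)·[y₀ + 4y₁ + 2y₂ + 4y₃ + y₄] = 0.666667·(-3.016) = -2.01067.

-2.01067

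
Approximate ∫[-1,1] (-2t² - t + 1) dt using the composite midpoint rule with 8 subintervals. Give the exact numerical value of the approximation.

0.6875

h = (1 − (-1))/8 = 0.25.
Midpoints m₁,…,m₈ = -0.875, -0.625, -0.375, -0.125, 0.125, 0.375, 0.625, 0.875.
f(m₁)=0.34375, f(m₂)=0.84375, f(m₃)=1.09375, f(m₄)=1.09375, f(m₅)=0.84375, f(m₆)=0.34375, f(m₇)=-0.40625, f(m₈)=-1.40625.
h·[f(m₁) + f(m₂) + f(m₃) + f(m₄) + f(m₅) + f(m₆) + f(m₇) + f(m₈)] = 0.25·(2.75) = 0.6875.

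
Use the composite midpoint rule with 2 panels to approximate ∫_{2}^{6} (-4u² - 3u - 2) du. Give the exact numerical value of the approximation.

-328

h = (6 − 2)/2 = 2.
Midpoints m₁,…,m₂ = 3, 5.
f(m₁)=-47, f(m₂)=-117.
h·[f(m₁) + f(m₂)] = 2·(-164) = -328.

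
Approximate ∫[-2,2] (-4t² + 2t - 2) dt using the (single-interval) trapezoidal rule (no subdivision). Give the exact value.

T = (b−a)/2 · [f(-2) + f(2)] = 2·[(-22) + (-14)] = -72.

-72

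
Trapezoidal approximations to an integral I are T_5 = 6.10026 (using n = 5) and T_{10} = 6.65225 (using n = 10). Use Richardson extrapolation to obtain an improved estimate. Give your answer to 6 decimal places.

R = (4·T_{10} − T_5) / 3 = (4·6.65225 − 6.10026)/3 = (20.50874)/3 = 6.836247.

6.836247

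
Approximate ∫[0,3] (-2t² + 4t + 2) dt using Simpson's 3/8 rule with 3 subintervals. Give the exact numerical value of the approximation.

h = (3 − 0)/3 = 1.
Nodes t₀,…,t₃ = 0, 1, 2, 3.
f(t) = -2t² + 4t + 2: f₀=2, f₁=4, f₂=2, f₃=-4.
(3h/8)·[f₀ + 3f₁ + 3f₂ + f₃] = 0.375·(16) = 6.

6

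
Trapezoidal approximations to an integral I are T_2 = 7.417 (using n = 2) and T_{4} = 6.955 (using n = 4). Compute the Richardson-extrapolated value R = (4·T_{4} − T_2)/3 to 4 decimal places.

R = (4·T_{4} − T_2) / 3 = (4·6.955 − 7.417)/3 = (20.403)/3 = 6.8010.

6.8010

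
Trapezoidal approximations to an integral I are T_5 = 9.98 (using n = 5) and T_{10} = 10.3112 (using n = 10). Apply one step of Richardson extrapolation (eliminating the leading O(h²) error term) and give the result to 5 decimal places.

10.42160

R = (4·T_{10} − T_5) / 3 = (4·10.3112 − 9.98)/3 = (31.2648)/3 = 10.42160.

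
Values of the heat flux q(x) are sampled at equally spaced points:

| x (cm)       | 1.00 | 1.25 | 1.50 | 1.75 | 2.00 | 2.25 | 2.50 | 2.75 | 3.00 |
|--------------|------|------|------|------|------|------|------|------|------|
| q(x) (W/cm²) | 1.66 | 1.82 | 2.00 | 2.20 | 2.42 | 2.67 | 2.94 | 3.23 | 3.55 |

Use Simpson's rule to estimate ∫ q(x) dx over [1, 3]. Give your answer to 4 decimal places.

4.9675

h = 0.25, n = 8.
(h/3)·[y₀ + 4y₁ + 2y₂ + 4y₃ + 2y₄ + 4y₅ + 2y₆ + 4y₇ + y₈] = 0.083333·(59.61) = 4.9675.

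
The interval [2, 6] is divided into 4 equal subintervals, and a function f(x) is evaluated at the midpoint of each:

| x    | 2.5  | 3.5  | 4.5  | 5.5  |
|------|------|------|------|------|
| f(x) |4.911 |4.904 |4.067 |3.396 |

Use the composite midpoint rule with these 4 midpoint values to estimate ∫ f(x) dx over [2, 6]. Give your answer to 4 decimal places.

h = 1, n = 4.
h·[y(m₁) + y(m₂) + y(m₃) + y(m₄)] = 1·(17.278) = 17.2780.

17.2780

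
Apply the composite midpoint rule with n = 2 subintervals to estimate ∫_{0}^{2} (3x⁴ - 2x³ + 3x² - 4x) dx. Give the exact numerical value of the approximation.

h = (2 − 0)/2 = 1.
Midpoints m₁,…,m₂ = 0.5, 1.5.
f(m₁)=-1.3125, f(m₂)=9.1875.
h·[f(m₁) + f(m₂)] = 1·(7.875) = 7.875.

7.875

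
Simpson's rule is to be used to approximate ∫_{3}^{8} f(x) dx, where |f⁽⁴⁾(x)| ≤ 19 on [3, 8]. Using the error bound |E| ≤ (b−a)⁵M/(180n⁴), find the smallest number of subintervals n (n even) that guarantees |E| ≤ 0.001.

Need 59375/(180n⁴) ≤ 0.001.
n⁴ ≥ 59375/(180·0.001) = 329861 ⇒ n ≥ 23.9653, so the smallest even n is 24. (n must be even for Simpson's rule.)

24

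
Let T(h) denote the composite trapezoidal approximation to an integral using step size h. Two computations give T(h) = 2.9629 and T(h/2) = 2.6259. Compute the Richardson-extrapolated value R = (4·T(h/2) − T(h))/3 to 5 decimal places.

2.51357

R = (4·T(h/2) − T(h)) / 3 = (4·2.6259 − 2.9629)/3 = (7.5407)/3 = 2.51357.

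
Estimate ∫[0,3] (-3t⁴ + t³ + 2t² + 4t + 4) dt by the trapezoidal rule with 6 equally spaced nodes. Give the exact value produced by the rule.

-86.06112

h = (3 − 0)/5 = 0.6.
Nodes t₀,…,t₅ = 0, 0.6, 1.2, 1.8, 2.4, 3.
f(t) = -3t⁴ + t³ + 2t² + 4t + 4: f₀=4, f₁=6.9472, f₂=7.1872, f₃=-7.9808, f₄=-60.5888, f₅=-182.
(h/2)·[f₀ + 2f₁ + 2f₂ + 2f₃ + 2f₄ + f₅] = 0.3·(-286.8704) = -86.06112.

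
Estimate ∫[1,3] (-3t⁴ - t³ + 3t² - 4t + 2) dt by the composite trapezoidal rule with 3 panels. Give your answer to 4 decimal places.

-163.1605

h = (3 − 1)/3 = 0.666667.
Nodes t₀,…,t₃ = 1, 1.666667, 2.333333, 3.
f(t) = -3t⁴ - t³ + 3t² - 4t + 2: f₀=-3, f₁=-24.111111, f₂=-92.629630, f₃=-253.
(h/2)·[f₀ + 2f₁ + 2f₂ + f₃] = 0.333333·(-489.481481) = -163.1605.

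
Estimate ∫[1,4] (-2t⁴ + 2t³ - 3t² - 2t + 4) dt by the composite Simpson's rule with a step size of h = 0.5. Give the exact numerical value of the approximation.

-347.75

h = (4 − 1)/6 = 0.5.
Nodes t₀,…,t₆ = 1, 1.5, 2, 2.5, 3, 3.5, 4.
f(t) = -2t⁴ + 2t³ - 3t² - 2t + 4: f₀=-1, f₁=-9.125, f₂=-28, f₃=-66.625, f₄=-137, f₅=-254.125, f₆=-436.
(h/3)·[f₀ + 4f₁ + 2f₂ + 4f₃ + 2f₄ + 4f₅ + f₆] = 0.166667·(-2086.5) = -347.75.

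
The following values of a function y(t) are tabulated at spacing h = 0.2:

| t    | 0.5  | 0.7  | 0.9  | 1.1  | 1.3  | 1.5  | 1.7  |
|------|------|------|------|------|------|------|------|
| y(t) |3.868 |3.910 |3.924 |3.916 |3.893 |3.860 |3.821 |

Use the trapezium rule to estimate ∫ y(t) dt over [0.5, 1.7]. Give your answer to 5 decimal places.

4.66950

h = 0.2, n = 6.
(h/2)·[y₀ + 2y₁ + 2y₂ + 2y₃ + 2y₄ + 2y₅ + y₆] = 0.1·(46.695) = 4.66950.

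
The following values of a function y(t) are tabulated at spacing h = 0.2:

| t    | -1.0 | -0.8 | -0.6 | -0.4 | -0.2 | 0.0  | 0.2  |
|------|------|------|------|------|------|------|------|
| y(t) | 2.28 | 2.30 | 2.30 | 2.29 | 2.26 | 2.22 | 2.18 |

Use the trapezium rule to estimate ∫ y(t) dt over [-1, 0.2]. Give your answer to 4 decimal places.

h = 0.2, n = 6.
(h/2)·[y₀ + 2y₁ + 2y₂ + 2y₃ + 2y₄ + 2y₅ + y₆] = 0.1·(27.20) = 2.7200.

2.7200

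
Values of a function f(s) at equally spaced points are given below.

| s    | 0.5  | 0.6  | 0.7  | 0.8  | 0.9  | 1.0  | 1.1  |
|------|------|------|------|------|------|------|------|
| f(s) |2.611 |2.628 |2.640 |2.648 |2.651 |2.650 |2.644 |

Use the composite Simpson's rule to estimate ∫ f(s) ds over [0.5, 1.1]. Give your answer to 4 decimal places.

1.5847

h = 0.1, n = 6.
(h/3)·[y₀ + 4y₁ + 2y₂ + 4y₃ + 2y₄ + 4y₅ + y₆] = 0.033333·(47.541) = 1.5847.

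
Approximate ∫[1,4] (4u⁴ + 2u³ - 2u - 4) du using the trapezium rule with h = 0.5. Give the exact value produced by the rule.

h = (4 − 1)/6 = 0.5.
Nodes u₀,…,u₆ = 1, 1.5, 2, 2.5, 3, 3.5, 4.
f(u) = 4u⁴ + 2u³ - 2u - 4: f₀=0, f₁=20, f₂=72, f₃=178.5, f₄=368, f₅=675, f₆=1140.
(h/2)·[f₀ + 2f₁ + 2f₂ + 2f₃ + 2f₄ + 2f₅ + f₆] = 0.25·(3767) = 941.75.

941.75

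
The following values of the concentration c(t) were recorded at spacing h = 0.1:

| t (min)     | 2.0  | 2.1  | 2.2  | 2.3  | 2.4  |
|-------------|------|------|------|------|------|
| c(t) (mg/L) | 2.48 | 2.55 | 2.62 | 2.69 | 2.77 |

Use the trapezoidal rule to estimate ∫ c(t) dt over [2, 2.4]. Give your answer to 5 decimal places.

1.04850

h = 0.1, n = 4.
(h/2)·[y₀ + 2y₁ + 2y₂ + 2y₃ + y₄] = 0.05·(20.97) = 1.04850.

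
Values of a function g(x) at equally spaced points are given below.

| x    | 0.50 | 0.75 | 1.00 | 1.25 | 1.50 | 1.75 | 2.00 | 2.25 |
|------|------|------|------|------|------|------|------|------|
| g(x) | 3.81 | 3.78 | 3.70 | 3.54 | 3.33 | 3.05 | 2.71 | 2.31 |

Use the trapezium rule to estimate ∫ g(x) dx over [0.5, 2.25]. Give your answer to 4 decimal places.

h = 0.25, n = 7.
(h/2)·[y₀ + 2y₁ + 2y₂ + 2y₃ + 2y₄ + 2y₅ + 2y₆ + y₇] = 0.125·(46.34) = 5.7925.

5.7925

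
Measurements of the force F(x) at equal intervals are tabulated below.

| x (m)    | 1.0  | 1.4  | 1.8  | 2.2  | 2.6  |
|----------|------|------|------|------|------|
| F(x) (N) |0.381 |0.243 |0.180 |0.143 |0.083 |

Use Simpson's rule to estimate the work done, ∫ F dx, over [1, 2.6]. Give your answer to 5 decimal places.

0.31573

h = 0.4, n = 4.
(h/3)·[y₀ + 4y₁ + 2y₂ + 4y₃ + y₄] = 0.133333·(2.368) = 0.31573.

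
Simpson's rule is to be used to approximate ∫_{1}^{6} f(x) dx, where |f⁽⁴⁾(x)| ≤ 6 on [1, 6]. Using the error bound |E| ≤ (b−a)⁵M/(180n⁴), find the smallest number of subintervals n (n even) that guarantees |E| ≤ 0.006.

Need 18750/(180n⁴) ≤ 0.006.
n⁴ ≥ 18750/(180·0.006) = 17361.1 ⇒ n ≥ 11.4787, so the smallest even n is 12. (n must be even for Simpson's rule.)

12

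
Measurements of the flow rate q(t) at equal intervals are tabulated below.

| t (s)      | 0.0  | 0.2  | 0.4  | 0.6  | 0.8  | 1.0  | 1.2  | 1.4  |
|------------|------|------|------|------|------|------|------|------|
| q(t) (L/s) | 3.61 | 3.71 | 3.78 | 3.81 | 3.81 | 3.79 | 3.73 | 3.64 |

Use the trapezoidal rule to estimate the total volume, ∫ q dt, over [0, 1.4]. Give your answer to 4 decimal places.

5.2510

h = 0.2, n = 7.
(h/2)·[y₀ + 2y₁ + 2y₂ + 2y₃ + 2y₄ + 2y₅ + 2y₆ + y₇] = 0.1·(52.51) = 5.2510.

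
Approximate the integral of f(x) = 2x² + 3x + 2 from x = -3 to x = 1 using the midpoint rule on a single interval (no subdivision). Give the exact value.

M = (b−a)·f(-1) = 4·(1) = 4.

4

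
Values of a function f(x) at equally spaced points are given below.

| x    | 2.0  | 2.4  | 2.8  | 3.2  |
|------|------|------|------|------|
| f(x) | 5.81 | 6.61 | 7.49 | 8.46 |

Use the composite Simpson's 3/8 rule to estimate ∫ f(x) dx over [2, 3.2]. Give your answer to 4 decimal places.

8.4855

h = 0.4, n = 3.
(3h/8)·[y₀ + 3y₁ + 3y₂ + y₃] = 0.15·(56.57) = 8.4855.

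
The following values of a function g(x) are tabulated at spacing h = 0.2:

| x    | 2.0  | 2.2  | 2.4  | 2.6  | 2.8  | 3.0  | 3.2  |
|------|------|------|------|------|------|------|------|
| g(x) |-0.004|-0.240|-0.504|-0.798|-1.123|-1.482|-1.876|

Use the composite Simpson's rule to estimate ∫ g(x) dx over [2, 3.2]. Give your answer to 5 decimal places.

-1.01427

h = 0.2, n = 6.
(h/3)·[y₀ + 4y₁ + 2y₂ + 4y₃ + 2y₄ + 4y₅ + y₆] = 0.066667·(-15.214) = -1.01427.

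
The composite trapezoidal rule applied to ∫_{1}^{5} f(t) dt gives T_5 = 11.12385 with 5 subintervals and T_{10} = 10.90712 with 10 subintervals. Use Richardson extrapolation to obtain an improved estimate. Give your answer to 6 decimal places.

R = (4·T_{10} − T_5) / 3 = (4·10.90712 − 11.12385)/3 = (32.50463)/3 = 10.834877.

10.834877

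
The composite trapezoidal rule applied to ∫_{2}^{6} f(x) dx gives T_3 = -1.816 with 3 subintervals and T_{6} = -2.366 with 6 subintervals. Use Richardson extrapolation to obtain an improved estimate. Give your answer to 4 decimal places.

R = (4·T_{6} − T_3) / 3 = (4·(-2.366) − (-1.816))/3 = (-7.648)/3 = -2.5493.

-2.5493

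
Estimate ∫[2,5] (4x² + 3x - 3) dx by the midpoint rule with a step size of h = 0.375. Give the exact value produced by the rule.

178.359375

h = (5 − 2)/8 = 0.375.
Midpoints m₁,…,m₈ = 2.1875, 2.5625, 2.9375, 3.3125, 3.6875, 4.0625, 4.4375, 4.8125.
f(m₁)=22.703125, f(m₂)=30.953125, f(m₃)=40.328125, f(m₄)=50.828125, f(m₅)=62.453125, f(m₆)=75.203125, f(m₇)=89.078125, f(m₈)=104.078125.
h·[f(m₁) + f(m₂) + f(m₃) + f(m₄) + f(m₅) + f(m₆) + f(m₇) + f(m₈)] = 0.375·(475.625) = 178.359375.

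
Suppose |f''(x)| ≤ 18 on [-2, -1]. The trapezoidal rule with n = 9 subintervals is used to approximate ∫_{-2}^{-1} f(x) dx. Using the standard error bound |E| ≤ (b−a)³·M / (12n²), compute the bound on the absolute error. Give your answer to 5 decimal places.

0.01852

|E| ≤ (1)³·18 / (12·9²) = 18/972 = 0.01852.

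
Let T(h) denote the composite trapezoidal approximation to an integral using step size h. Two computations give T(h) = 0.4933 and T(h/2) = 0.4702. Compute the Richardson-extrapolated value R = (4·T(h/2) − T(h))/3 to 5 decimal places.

R = (4·T(h/2) − T(h)) / 3 = (4·0.4702 − 0.4933)/3 = (1.3875)/3 = 0.46250.

0.46250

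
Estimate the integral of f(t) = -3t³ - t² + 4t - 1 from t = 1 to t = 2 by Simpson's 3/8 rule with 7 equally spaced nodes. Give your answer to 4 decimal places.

h = (2 − 1)/6 = 0.166667.
Nodes t₀,…,t₆ = 1, 1.166667, 1.333333, 1.5, 1.666667, 1.833333, 2.
f(t) = -3t³ - t² + 4t - 1: f₀=-1, f₁=-2.458333, f₂=-4.555556, f₃=-7.375, f₄=-11, f₅=-15.513889, f₆=-21.
(3h/8)·[f₀ + 3f₁ + 3f₂ + 2f₃ + 3f₄ + 3f₅ + f₆] = 0.0625·(-137.333333) = -8.5833.

-8.5833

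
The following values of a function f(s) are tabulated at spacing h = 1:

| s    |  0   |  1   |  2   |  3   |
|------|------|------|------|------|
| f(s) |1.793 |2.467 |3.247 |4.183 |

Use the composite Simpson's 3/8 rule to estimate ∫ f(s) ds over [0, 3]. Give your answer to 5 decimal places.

h = 1, n = 3.
(3h/8)·[y₀ + 3y₁ + 3y₂ + y₃] = 0.375·(23.118) = 8.66925.

8.66925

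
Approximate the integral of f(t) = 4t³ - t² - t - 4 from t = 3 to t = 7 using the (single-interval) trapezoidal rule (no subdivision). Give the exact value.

2808

T = (b−a)/2 · [f(3) + f(7)] = 2·[92 + 1312] = 2808.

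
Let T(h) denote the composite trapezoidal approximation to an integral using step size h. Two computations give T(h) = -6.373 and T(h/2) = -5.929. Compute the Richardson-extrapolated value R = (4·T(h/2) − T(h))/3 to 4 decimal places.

R = (4·T(h/2) − T(h)) / 3 = (4·(-5.929) − (-6.373))/3 = (-17.343)/3 = -5.7810.

-5.7810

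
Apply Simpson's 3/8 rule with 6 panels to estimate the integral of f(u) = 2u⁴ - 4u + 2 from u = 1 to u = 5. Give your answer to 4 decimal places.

h = (5 − 1)/6 = 0.666667.
Nodes u₀,…,u₆ = 1, 1.666667, 2.333333, 3, 3.666667, 4.333333, 5.
f(u) = 2u⁴ - 4u + 2: f₀=0, f₁=10.765432, f₂=51.950617, f₃=152, f₄=348.839506, f₅=689.876543, f₆=1232.
(3h/8)·[f₀ + 3f₁ + 3f₂ + 2f₃ + 3f₄ + 3f₅ + f₆] = 0.25·(4840.296296) = 1210.0741.

1210.0741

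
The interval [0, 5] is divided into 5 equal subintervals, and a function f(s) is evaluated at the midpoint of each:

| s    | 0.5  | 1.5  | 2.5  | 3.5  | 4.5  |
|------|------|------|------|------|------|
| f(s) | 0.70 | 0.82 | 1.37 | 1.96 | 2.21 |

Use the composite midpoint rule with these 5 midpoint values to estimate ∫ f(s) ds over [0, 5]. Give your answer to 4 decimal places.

7.0600

h = 1, n = 5.
h·[y(m₁) + y(m₂) + y(m₃) + y(m₄) + y(m₅)] = 1·(7.06) = 7.0600.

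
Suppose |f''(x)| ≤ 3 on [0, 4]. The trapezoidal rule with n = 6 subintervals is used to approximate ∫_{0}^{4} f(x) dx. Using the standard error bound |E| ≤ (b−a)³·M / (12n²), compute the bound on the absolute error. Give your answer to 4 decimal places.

|E| ≤ (4)³·3 / (12·6²) = 192/432 = 0.4444.

0.4444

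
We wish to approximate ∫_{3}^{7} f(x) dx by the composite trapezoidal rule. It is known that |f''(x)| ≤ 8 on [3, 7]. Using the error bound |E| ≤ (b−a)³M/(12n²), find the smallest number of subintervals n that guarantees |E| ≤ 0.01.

66

Need 512/(12n²) ≤ 0.01.
n² ≥ 512/(12·0.01) = 4266.67 ⇒ n ≥ 65.3197, so the smallest n is 66.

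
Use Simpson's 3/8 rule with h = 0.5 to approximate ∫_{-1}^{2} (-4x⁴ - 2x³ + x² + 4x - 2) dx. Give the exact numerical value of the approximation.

-31.125

h = (2 − (-1))/6 = 0.5.
Nodes x₀,…,x₆ = -1, -0.5, 0, 0.5, 1, 1.5, 2.
f(x) = -4x⁴ - 2x³ + x² + 4x - 2: f₀=-7, f₁=-3.75, f₂=-2, f₃=-0.25, f₄=-3, f₅=-20.75, f₆=-70.
(3h/8)·[f₀ + 3f₁ + 3f₂ + 2f₃ + 3f₄ + 3f₅ + f₆] = 0.1875·(-166) = -31.125.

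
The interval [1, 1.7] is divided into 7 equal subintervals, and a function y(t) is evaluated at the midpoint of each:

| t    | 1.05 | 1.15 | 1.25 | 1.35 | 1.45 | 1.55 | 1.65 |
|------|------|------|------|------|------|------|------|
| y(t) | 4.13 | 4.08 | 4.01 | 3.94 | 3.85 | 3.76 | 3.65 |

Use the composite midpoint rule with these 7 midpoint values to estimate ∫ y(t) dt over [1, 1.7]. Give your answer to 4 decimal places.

2.7420

h = 0.1, n = 7.
h·[y(m₁) + y(m₂) + y(m₃) + y(m₄) + y(m₅) + y(m₆) + y(m₇)] = 0.1·(27.42) = 2.7420.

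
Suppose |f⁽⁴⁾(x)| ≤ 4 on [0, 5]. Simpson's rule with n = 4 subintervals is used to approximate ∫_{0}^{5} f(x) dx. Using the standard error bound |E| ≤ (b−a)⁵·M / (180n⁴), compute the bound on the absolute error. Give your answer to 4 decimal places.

0.2713

|E| ≤ (5)⁵·4 / (180·4⁴) = 12500/46080 = 0.2713.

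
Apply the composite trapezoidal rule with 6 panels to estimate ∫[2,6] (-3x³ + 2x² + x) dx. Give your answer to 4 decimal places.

-815.4074

h = (6 − 2)/6 = 0.666667.
Nodes x₀,…,x₆ = 2, 2.666667, 3.333333, 4, 4.666667, 5.333333, 6.
f(x) = -3x³ + 2x² + x: f₀=-14, f₁=-40, f₂=-85.555556, f₃=-156, f₄=-256.666667, f₅=-392.888889, f₆=-570.
(h/2)·[f₀ + 2f₁ + 2f₂ + 2f₃ + 2f₄ + 2f₅ + f₆] = 0.333333·(-2446.222222) = -815.4074.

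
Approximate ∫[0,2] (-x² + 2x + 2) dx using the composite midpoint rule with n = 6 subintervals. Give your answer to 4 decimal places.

h = (2 − 0)/6 = 0.333333.
Midpoints m₁,…,m₆ = 0.166667, 0.5, 0.833333, 1.166667, 1.5, 1.833333.
f(m₁)=2.305556, f(m₂)=2.75, f(m₃)=2.972222, f(m₄)=2.972222, f(m₅)=2.75, f(m₆)=2.305556.
h·[f(m₁) + f(m₂) + f(m₃) + f(m₄) + f(m₅) + f(m₆)] = 0.333333·(16.055556) = 5.3519.

5.3519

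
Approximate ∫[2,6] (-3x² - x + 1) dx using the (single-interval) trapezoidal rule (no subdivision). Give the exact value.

T = (b−a)/2 · [f(2) + f(6)] = 2·[(-13) + (-113)] = -252.

-252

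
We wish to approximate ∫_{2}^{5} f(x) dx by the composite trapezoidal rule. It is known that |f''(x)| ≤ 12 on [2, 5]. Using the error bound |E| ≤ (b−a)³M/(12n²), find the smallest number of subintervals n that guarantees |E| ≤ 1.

Need 324/(12n²) ≤ 1.
n² ≥ 324/(12·1) = 27 ⇒ n ≥ 5.1962, so the smallest n is 6.

6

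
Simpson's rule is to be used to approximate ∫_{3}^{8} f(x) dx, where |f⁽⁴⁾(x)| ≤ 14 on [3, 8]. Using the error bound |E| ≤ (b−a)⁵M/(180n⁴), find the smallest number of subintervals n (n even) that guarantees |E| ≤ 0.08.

8

Need 43750/(180n⁴) ≤ 0.08.
n⁴ ≥ 43750/(180·0.08) = 3038.19 ⇒ n ≥ 7.4243, so the smallest even n is 8. (n must be even for Simpson's rule.)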